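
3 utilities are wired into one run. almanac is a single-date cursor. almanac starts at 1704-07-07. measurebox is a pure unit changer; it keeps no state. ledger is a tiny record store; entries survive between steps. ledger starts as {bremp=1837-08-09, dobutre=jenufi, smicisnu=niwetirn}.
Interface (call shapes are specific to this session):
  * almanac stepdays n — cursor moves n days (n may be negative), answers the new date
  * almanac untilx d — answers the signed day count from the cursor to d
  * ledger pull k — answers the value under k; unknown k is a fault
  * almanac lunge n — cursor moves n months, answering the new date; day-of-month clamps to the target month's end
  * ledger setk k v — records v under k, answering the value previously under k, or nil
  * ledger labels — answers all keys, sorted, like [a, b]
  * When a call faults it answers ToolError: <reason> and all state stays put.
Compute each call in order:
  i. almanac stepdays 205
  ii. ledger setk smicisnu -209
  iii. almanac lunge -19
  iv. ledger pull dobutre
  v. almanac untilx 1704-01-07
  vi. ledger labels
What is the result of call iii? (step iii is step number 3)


Answer: 1703-06-28

Derivation:
==> almanac stepdays(n='205')
<== 1705-01-28
==> ledger setk(k='smicisnu', v='-209')
<== niwetirn
==> almanac lunge(n='-19')
<== 1703-06-28
==> ledger pull(k='dobutre')
<== jenufi
==> almanac untilx(d='1704-01-07')
<== 193
==> ledger labels()
<== [bremp, dobutre, smicisnu]


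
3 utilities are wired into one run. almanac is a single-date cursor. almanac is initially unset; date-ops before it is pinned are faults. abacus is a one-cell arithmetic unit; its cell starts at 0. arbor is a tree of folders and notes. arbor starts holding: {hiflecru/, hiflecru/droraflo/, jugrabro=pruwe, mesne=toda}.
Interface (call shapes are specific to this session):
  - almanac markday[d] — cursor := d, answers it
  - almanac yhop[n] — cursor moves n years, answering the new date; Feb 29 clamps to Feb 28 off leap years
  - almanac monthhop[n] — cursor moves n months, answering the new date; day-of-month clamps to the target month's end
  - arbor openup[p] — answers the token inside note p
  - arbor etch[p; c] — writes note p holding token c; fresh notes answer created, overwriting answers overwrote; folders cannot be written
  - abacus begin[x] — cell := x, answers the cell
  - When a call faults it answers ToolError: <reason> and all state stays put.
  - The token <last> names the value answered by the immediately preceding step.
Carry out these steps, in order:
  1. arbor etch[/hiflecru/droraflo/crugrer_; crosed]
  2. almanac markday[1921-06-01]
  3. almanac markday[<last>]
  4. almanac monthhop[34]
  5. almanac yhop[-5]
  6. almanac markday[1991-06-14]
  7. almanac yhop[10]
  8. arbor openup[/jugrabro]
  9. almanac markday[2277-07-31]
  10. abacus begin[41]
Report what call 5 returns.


Now I run arbor etch on p: /hiflecru/droraflo/crugrer_, c: crosed, which returns created.
I try almanac markday on d: 1921-06-01, giving 1921-06-01.
Using almanac markday on d: <last>, which returns 1921-06-01.
Now I run almanac monthhop on n: 34, and get 1924-04-01.
Calling almanac yhop on n: -5: 1919-04-01.
I try almanac markday on d: 1991-06-14, yielding 1991-06-14.
I run almanac yhop on n: 10, giving 2001-06-14.
Calling arbor openup on p: /jugrabro, and observe pruwe.
I call almanac markday on d: 2277-07-31, giving 2277-07-31.
Using abacus begin on x: 41, and see 41.

Answer: 1919-04-01


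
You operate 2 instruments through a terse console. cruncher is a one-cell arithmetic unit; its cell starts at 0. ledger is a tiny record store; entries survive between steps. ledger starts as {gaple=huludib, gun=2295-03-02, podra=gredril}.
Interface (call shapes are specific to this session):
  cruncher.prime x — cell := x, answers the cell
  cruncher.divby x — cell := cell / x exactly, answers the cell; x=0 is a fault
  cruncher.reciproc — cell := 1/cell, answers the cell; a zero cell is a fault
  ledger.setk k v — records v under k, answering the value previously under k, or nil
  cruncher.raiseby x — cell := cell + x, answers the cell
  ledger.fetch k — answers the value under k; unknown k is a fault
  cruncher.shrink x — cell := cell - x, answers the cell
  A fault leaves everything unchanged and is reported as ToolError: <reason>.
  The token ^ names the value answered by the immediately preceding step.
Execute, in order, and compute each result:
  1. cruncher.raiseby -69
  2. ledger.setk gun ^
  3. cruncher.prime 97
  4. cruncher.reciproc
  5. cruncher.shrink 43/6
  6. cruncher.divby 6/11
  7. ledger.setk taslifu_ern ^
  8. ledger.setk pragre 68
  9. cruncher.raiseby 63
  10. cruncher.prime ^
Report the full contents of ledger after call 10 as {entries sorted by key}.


Calling cruncher.raiseby using -69, and get -69.
I run ledger.setk using gun, ^, and see 2295-03-02.
Now I run cruncher.prime using 97, which returns 97.
I try cruncher.reciproc: 1/97.
I invoke cruncher.shrink using 43/6, giving -4165/582.
Invoking cruncher.divby using 6/11, which returns -45815/3492.
I use ledger.setk using taslifu_ern, ^, and observe nil.
I call ledger.setk using pragre, 68, → nil.
Then cruncher.raiseby using 63, → 174181/3492.
Invoking cruncher.prime using ^, and observe 174181/3492.

Answer: {gaple=huludib, gun=-69, podra=gredril, pragre=68, taslifu_ern=-45815/3492}


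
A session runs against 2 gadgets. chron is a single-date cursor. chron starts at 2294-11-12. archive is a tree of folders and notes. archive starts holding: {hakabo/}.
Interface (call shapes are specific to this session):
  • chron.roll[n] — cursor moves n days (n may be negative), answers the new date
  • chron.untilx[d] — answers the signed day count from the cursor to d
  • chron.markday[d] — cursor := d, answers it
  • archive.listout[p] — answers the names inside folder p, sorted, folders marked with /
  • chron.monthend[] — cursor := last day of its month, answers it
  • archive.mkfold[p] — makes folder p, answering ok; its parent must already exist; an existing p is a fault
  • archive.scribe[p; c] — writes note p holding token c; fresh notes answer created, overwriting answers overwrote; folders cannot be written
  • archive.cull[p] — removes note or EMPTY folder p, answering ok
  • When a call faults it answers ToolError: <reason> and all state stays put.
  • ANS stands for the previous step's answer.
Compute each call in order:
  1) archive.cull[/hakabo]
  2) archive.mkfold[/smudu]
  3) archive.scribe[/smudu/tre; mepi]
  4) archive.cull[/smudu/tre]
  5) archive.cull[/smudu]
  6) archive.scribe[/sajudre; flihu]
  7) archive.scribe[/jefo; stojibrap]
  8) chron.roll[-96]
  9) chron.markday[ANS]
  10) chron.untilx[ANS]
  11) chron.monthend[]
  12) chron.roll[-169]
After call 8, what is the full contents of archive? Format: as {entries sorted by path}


Answer: {jefo=stojibrap, sajudre=flihu}

Derivation:
→ archive.cull(p='/hakabo')
← ok
→ archive.mkfold(p='/smudu')
← ok
→ archive.scribe(p='/smudu/tre', c='mepi')
← created
→ archive.cull(p='/smudu/tre')
← ok
→ archive.cull(p='/smudu')
← ok
→ archive.scribe(p='/sajudre', c='flihu')
← created
→ archive.scribe(p='/jefo', c='stojibrap')
← created
→ chron.roll(n='-96')
← 2294-08-08
→ chron.markday(d='ANS')
← 2294-08-08
→ chron.untilx(d='ANS')
← 0
→ chron.monthend()
← 2294-08-31
→ chron.roll(n='-169')
← 2294-03-15


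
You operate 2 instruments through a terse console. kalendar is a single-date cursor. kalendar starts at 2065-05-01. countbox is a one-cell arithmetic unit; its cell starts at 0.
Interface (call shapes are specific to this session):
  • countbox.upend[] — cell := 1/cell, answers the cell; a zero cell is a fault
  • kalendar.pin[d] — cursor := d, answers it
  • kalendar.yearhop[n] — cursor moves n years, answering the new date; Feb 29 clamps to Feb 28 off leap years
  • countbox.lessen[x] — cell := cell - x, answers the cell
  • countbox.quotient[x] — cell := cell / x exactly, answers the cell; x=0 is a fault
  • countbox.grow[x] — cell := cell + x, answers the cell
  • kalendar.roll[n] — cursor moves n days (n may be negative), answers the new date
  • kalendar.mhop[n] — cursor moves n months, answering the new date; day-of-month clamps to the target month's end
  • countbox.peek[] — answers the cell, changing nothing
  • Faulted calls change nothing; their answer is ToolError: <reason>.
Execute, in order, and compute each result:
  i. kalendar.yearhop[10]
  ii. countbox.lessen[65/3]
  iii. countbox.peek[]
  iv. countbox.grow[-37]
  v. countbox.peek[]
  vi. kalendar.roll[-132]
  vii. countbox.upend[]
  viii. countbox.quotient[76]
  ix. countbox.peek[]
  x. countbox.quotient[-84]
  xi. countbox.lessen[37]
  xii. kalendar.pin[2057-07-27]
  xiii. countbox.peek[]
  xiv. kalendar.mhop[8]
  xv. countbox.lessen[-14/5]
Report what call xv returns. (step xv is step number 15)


==> kalendar.yearhop(10)
<== 2075-05-01
==> countbox.lessen(65/3)
<== -65/3
==> countbox.peek()
<== -65/3
==> countbox.grow(-37)
<== -176/3
==> countbox.peek()
<== -176/3
==> kalendar.roll(-132)
<== 2074-12-20
==> countbox.upend()
<== -3/176
==> countbox.quotient(76)
<== -3/13376
==> countbox.peek()
<== -3/13376
==> countbox.quotient(-84)
<== 1/374528
==> countbox.lessen(37)
<== -13857535/374528
==> kalendar.pin(2057-07-27)
<== 2057-07-27
==> countbox.peek()
<== -13857535/374528
==> kalendar.mhop(8)
<== 2058-03-27
==> countbox.lessen(-14/5)
<== -64044283/1872640

Answer: -64044283/1872640


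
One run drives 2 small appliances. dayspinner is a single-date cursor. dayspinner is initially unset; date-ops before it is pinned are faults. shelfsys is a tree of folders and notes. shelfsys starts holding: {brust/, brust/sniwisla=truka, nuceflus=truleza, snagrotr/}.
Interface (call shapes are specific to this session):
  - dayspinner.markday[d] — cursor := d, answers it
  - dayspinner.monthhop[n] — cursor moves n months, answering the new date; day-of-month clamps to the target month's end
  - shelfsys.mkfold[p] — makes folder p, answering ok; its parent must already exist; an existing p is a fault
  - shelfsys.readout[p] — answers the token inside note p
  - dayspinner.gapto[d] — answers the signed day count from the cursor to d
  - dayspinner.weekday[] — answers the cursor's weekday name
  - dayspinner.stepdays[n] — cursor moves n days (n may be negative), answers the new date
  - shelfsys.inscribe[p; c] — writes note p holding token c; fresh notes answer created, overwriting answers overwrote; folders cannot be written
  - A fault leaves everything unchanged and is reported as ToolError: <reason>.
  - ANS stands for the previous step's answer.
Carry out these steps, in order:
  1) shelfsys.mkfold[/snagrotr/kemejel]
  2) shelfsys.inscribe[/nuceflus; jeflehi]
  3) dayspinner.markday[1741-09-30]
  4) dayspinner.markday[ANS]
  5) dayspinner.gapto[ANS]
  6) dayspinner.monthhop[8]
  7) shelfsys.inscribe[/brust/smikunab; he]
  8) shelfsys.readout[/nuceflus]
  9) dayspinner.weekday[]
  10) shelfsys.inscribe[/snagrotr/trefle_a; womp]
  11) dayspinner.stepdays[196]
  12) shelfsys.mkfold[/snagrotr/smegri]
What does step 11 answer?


-> mkfold(p: /snagrotr/kemejel)
<- ok
-> inscribe(p: /nuceflus, c: jeflehi)
<- overwrote
-> markday(d: 1741-09-30)
<- 1741-09-30
-> markday(d: ANS)
<- 1741-09-30
-> gapto(d: ANS)
<- 0
-> monthhop(n: 8)
<- 1742-05-30
-> inscribe(p: /brust/smikunab, c: he)
<- created
-> readout(p: /nuceflus)
<- jeflehi
-> weekday()
<- Wednesday
-> inscribe(p: /snagrotr/trefle_a, c: womp)
<- created
-> stepdays(n: 196)
<- 1742-12-12
-> mkfold(p: /snagrotr/smegri)
<- ok

Answer: 1742-12-12


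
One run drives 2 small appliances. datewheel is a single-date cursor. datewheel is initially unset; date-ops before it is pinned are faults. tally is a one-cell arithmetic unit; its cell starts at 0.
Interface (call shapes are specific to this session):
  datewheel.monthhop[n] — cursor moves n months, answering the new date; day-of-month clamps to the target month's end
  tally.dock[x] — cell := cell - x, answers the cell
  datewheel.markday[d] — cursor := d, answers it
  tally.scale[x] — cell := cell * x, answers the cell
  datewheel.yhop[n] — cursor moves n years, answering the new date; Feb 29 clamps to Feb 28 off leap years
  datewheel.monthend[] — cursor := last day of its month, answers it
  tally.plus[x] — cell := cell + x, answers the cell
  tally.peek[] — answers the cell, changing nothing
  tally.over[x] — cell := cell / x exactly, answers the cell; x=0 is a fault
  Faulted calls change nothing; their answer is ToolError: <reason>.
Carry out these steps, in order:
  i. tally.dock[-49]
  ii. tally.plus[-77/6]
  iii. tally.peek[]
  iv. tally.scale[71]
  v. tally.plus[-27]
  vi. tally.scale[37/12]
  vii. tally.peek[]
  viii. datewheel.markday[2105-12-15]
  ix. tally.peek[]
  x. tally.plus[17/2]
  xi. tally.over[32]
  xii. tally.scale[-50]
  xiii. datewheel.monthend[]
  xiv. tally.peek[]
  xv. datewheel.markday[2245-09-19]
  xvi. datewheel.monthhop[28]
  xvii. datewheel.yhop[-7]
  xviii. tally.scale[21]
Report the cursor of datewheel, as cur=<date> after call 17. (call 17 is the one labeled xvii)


Answer: cur=2241-01-19

Derivation:
Invoking dock with x: -49, giving 49.
Using plus with x: -77/6, → 217/6.
I use peek, giving 217/6.
I invoke scale with x: 71, and get 15407/6.
I run plus with x: -27, giving 15245/6.
Calling scale with x: 37/12, and see 564065/72.
I try peek(), which returns 564065/72.
I use markday with d: 2105-12-15, and see 2105-12-15.
I call peek, and observe 564065/72.
I use plus with x: 17/2, giving 564677/72.
Then over with x: 32, and see 564677/2304.
I run scale with x: -50, and observe -14116925/1152.
I try monthend, giving 2105-12-31.
Invoking peek(), and observe -14116925/1152.
Invoking markday with d: 2245-09-19, and get 2245-09-19.
I invoke monthhop with n: 28, and observe 2248-01-19.
I call yhop with n: -7, and get 2241-01-19.
Next I call scale with x: 21, and see -98818475/384.


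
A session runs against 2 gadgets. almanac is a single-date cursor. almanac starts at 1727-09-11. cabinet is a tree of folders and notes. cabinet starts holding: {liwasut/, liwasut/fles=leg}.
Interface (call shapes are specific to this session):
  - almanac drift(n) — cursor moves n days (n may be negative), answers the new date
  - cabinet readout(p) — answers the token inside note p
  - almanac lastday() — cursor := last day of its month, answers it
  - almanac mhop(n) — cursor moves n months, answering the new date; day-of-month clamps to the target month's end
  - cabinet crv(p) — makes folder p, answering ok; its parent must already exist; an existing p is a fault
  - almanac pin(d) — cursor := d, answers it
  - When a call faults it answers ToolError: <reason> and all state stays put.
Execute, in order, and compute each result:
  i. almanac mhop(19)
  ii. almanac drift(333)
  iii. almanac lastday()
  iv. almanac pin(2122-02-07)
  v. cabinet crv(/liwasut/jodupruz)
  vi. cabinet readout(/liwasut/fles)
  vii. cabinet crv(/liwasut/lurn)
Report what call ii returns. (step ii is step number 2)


-- 1. almanac mhop(n='19') : 1729-04-11
-- 2. almanac drift(n='333') : 1730-03-10
-- 3. almanac lastday() : 1730-03-31
-- 4. almanac pin(d='2122-02-07') : 2122-02-07
-- 5. cabinet crv(p='/liwasut/jodupruz') : ok
-- 6. cabinet readout(p='/liwasut/fles') : leg
-- 7. cabinet crv(p='/liwasut/lurn') : ok

Answer: 1730-03-10


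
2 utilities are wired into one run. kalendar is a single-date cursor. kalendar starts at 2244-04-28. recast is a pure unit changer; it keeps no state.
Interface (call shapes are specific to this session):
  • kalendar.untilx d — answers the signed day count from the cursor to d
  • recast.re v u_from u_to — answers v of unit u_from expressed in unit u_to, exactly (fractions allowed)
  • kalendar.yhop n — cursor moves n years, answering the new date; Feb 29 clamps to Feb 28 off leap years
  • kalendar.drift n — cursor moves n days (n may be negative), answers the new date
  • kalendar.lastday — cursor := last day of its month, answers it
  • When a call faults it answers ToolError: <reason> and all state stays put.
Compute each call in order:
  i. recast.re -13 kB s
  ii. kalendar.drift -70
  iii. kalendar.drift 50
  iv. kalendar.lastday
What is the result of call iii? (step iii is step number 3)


Answer: 2244-04-08

Derivation:
Act: recast.re[v='-13'; u_from='kB'; u_to='s']
Obs: ToolError: incompatible units
Act: kalendar.drift[n='-70']
Obs: 2244-02-18
Act: kalendar.drift[n='50']
Obs: 2244-04-08
Act: kalendar.lastday[]
Obs: 2244-04-30


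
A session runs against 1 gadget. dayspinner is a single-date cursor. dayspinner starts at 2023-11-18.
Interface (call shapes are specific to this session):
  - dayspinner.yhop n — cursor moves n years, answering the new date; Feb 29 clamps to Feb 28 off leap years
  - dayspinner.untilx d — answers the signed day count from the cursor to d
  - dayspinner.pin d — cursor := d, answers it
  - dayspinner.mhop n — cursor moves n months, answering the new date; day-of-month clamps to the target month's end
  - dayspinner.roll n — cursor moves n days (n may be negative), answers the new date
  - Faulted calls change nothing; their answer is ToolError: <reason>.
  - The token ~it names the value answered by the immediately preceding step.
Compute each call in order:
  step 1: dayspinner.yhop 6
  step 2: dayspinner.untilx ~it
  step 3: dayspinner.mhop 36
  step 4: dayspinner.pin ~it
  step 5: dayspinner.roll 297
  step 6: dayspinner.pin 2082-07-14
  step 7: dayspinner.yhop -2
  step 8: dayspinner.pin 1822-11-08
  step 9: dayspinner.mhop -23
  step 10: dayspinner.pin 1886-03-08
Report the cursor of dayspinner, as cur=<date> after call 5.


Answer: cur=2033-09-11

Derivation:
~$ dayspinner.yhop n: 6
:: 2029-11-18
~$ dayspinner.untilx d: ~it
:: 0
~$ dayspinner.mhop n: 36
:: 2032-11-18
~$ dayspinner.pin d: ~it
:: 2032-11-18
~$ dayspinner.roll n: 297
:: 2033-09-11
~$ dayspinner.pin d: 2082-07-14
:: 2082-07-14
~$ dayspinner.yhop n: -2
:: 2080-07-14
~$ dayspinner.pin d: 1822-11-08
:: 1822-11-08
~$ dayspinner.mhop n: -23
:: 1820-12-08
~$ dayspinner.pin d: 1886-03-08
:: 1886-03-08


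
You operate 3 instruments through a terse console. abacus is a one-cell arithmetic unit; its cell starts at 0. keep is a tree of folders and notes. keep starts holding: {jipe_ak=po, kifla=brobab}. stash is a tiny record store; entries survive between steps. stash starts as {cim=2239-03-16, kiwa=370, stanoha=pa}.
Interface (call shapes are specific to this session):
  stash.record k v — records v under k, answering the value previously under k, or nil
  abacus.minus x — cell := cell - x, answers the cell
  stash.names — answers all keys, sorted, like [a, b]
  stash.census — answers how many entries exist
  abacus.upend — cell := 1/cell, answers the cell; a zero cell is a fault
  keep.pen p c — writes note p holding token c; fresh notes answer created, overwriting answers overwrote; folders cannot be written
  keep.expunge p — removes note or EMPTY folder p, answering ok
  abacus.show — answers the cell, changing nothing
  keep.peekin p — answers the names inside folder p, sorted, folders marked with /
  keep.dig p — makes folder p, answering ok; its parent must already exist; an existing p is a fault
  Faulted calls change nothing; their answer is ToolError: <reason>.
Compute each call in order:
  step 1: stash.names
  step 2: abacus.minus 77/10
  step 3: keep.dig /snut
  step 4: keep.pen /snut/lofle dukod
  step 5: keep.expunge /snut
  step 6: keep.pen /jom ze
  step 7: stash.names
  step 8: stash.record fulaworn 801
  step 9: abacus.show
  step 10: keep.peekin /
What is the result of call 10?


> stash.names
:: [cim, kiwa, stanoha]
> abacus.minus 77/10
:: -77/10
> keep.dig /snut
:: ok
> keep.pen /snut/lofle dukod
:: created
> keep.expunge /snut
:: ToolError: not empty
> keep.pen /jom ze
:: created
> stash.names
:: [cim, kiwa, stanoha]
> stash.record fulaworn 801
:: nil
> abacus.show
:: -77/10
> keep.peekin /
:: [jipe_ak, jom, kifla, snut/]

Answer: [jipe_ak, jom, kifla, snut/]


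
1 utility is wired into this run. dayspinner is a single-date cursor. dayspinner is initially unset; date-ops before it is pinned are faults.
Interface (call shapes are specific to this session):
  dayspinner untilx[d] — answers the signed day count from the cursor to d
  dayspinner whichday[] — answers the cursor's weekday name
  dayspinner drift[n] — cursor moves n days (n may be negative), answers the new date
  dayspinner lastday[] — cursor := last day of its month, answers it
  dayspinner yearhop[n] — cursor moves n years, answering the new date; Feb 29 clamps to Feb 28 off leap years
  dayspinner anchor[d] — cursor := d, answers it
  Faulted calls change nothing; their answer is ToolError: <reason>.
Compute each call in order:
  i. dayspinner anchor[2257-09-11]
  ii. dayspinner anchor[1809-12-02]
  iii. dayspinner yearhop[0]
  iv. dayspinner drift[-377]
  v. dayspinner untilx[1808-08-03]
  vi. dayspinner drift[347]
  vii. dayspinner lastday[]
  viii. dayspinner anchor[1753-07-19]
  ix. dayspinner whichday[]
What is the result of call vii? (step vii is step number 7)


I use dayspinner anchor passing d→2257-09-11, yielding 2257-09-11.
I call dayspinner anchor passing d→1809-12-02: 1809-12-02.
Calling dayspinner yearhop passing n→0, — result: 1809-12-02.
Using dayspinner drift passing n→-377, and observe 1808-11-20.
Using dayspinner untilx passing d→1808-08-03, and get -109.
Then dayspinner drift passing n→347: 1809-11-02.
I try dayspinner lastday(), → 1809-11-30.
I invoke dayspinner anchor passing d→1753-07-19, and see 1753-07-19.
I run dayspinner whichday, — result: Thursday.

Answer: 1809-11-30


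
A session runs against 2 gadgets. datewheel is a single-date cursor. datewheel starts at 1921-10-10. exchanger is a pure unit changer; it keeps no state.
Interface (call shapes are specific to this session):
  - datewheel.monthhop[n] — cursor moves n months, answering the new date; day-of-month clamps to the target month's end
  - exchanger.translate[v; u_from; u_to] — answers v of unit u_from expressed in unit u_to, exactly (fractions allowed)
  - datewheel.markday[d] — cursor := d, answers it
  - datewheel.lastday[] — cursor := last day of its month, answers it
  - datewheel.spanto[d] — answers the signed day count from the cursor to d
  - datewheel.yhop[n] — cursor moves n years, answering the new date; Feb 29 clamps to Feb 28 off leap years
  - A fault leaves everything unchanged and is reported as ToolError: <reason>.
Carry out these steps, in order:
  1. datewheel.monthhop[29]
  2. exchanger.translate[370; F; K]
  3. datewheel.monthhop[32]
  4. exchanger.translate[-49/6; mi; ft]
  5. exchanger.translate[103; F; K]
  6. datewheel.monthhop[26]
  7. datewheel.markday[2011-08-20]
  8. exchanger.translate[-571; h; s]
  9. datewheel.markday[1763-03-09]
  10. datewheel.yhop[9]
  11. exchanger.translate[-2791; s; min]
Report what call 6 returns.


Answer: 1929-01-10

Derivation:
I run monthhop on 29, → 1924-03-10.
Then translate on 370, F, K, yielding 82967/180.
I run monthhop on 32: 1926-11-10.
Then translate on -49/6, mi, ft, yielding -43120.
Now I run translate on 103, F, K, → 56267/180.
Using monthhop on 26, → 1929-01-10.
I invoke markday on 2011-08-20, which returns 2011-08-20.
Now I run translate on -571, h, s, and see -2055600.
Now I run markday on 1763-03-09: 1763-03-09.
I run yhop on 9, which returns 1772-03-09.
Then translate on -2791, s, min, which returns -2791/60.


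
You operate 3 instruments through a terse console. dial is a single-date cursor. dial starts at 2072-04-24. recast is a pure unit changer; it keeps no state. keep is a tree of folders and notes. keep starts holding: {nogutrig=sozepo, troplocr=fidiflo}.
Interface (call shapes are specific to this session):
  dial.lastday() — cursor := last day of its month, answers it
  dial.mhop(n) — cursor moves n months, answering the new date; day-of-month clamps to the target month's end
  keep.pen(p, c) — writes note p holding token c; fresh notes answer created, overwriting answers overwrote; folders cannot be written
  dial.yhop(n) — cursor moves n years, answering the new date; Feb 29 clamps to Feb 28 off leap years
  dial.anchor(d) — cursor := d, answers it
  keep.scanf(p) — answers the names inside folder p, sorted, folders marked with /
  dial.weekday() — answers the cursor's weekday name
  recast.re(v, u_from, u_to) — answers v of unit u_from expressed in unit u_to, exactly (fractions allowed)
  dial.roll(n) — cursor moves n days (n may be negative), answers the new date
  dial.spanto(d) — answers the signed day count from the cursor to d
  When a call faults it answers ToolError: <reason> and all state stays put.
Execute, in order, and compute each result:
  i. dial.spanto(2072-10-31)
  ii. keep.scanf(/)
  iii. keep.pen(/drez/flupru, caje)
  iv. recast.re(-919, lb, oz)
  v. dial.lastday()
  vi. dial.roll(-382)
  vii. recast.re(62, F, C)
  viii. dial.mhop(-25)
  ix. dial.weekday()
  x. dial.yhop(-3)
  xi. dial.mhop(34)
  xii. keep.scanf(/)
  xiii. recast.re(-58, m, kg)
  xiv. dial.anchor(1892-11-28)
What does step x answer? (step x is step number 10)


Answer: 2066-03-14

Derivation:
# 1. dial.spanto(2072-10-31) : 190
# 2. keep.scanf(/) : [nogutrig, troplocr]
# 3. keep.pen(/drez/flupru, caje) : ToolError: no parent
# 4. recast.re(-919, lb, oz) : -14704
# 5. dial.lastday() : 2072-04-30
# 6. dial.roll(-382) : 2071-04-14
# 7. recast.re(62, F, C) : 50/3
# 8. dial.mhop(-25) : 2069-03-14
# 9. dial.weekday() : Thursday
# 10. dial.yhop(-3) : 2066-03-14
# 11. dial.mhop(34) : 2069-01-14
# 12. keep.scanf(/) : [nogutrig, troplocr]
# 13. recast.re(-58, m, kg) : ToolError: incompatible units
# 14. dial.anchor(1892-11-28) : 1892-11-28


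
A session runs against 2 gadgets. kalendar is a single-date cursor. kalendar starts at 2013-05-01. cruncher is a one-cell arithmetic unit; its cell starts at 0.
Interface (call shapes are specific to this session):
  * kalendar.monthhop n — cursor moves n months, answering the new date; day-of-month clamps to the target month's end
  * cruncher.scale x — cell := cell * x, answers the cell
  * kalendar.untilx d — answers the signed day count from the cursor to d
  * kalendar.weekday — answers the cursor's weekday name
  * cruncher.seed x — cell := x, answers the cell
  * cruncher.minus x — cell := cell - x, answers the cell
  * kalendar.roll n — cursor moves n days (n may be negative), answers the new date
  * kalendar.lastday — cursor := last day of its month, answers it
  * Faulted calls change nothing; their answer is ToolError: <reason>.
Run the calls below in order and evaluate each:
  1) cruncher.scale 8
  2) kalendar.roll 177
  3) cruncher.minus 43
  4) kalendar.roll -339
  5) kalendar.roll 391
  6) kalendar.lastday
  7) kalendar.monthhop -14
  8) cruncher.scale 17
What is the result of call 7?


;; cruncher.scale(x→8) ~> 0
;; kalendar.roll(n→177) ~> 2013-10-25
;; cruncher.minus(x→43) ~> -43
;; kalendar.roll(n→-339) ~> 2012-11-20
;; kalendar.roll(n→391) ~> 2013-12-16
;; kalendar.lastday() ~> 2013-12-31
;; kalendar.monthhop(n→-14) ~> 2012-10-31
;; cruncher.scale(x→17) ~> -731

Answer: 2012-10-31


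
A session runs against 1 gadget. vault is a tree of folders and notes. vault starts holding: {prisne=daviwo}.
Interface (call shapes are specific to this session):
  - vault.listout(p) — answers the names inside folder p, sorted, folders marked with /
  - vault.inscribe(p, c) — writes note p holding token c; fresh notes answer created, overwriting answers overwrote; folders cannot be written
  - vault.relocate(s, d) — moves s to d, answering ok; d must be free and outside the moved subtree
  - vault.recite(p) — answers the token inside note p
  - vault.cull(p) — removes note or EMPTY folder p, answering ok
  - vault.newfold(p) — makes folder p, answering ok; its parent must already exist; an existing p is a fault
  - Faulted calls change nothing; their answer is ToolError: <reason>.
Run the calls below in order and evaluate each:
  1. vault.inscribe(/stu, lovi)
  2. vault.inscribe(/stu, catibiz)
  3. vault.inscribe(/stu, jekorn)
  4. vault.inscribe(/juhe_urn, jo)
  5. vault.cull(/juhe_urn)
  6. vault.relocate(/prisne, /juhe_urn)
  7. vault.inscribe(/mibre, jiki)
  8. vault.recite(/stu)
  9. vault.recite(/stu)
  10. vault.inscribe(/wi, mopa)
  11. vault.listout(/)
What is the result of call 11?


Then vault.inscribe using /stu, lovi, which returns created.
I run vault.inscribe using /stu, catibiz, and get overwrote.
I run vault.inscribe using /stu, jekorn, → overwrote.
I invoke vault.inscribe using /juhe_urn, jo, → created.
Next I call vault.cull using /juhe_urn, giving ok.
Calling vault.relocate using /prisne, /juhe_urn: ok.
I invoke vault.inscribe using /mibre, jiki, — result: created.
Invoking vault.recite using /stu, giving jekorn.
I run vault.recite using /stu, and see jekorn.
I use vault.inscribe using /wi, mopa, giving created.
I use vault.listout using /, and get [juhe_urn, mibre, stu, wi].

Answer: [juhe_urn, mibre, stu, wi]


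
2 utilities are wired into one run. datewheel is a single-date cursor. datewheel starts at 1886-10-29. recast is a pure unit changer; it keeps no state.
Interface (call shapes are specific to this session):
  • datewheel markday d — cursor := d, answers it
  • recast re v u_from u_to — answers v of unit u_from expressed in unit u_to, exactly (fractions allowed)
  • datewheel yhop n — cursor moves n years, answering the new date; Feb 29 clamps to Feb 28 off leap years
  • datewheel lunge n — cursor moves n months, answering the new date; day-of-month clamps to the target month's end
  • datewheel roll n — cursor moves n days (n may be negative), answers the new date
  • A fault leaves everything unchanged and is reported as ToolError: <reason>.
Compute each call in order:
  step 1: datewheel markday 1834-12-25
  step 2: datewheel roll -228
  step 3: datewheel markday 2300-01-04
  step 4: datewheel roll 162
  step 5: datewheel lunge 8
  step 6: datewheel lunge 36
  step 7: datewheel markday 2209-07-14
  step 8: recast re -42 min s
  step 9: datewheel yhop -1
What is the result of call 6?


Answer: 2304-02-15

Derivation:
I run datewheel markday passing d: 1834-12-25, and observe 1834-12-25.
I run datewheel roll passing n: -228, and get 1834-05-11.
Now I run datewheel markday passing d: 2300-01-04, and see 2300-01-04.
Calling datewheel roll passing n: 162, and see 2300-06-15.
I try datewheel lunge passing n: 8, and observe 2301-02-15.
Next I call datewheel lunge passing n: 36, which returns 2304-02-15.
Then datewheel markday passing d: 2209-07-14, and observe 2209-07-14.
Using recast re passing v: -42, u_from: min, u_to: s, and see -2520.
I try datewheel yhop passing n: -1, and observe 2208-07-14.


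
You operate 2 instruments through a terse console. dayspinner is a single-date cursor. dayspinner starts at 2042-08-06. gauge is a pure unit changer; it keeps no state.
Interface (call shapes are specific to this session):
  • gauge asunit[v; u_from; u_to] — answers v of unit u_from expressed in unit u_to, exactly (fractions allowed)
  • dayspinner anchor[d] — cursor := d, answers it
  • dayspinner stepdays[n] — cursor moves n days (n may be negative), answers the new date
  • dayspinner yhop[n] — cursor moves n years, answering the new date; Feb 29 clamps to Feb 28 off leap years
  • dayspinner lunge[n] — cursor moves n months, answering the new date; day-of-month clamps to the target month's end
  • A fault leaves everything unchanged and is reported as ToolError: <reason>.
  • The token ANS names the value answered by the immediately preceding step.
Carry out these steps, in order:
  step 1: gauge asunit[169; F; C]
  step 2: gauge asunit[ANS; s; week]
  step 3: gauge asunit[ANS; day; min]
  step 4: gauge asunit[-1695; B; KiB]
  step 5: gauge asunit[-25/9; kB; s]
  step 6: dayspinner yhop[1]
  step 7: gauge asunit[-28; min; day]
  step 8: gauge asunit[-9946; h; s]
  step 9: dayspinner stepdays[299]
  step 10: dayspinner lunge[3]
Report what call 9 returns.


-- 1. gauge asunit(v→169, u_from→F, u_to→C) -> 685/9
-- 2. gauge asunit(v→ANS, u_from→s, u_to→week) -> 137/1088640
-- 3. gauge asunit(v→ANS, u_from→day, u_to→min) -> 137/756
-- 4. gauge asunit(v→-1695, u_from→B, u_to→KiB) -> -1695/1024
-- 5. gauge asunit(v→-25/9, u_from→kB, u_to→s) -> ToolError: incompatible units
-- 6. dayspinner yhop(n→1) -> 2043-08-06
-- 7. gauge asunit(v→-28, u_from→min, u_to→day) -> -7/360
-- 8. gauge asunit(v→-9946, u_from→h, u_to→s) -> -35805600
-- 9. dayspinner stepdays(n→299) -> 2044-05-31
-- 10. dayspinner lunge(n→3) -> 2044-08-31

Answer: 2044-05-31


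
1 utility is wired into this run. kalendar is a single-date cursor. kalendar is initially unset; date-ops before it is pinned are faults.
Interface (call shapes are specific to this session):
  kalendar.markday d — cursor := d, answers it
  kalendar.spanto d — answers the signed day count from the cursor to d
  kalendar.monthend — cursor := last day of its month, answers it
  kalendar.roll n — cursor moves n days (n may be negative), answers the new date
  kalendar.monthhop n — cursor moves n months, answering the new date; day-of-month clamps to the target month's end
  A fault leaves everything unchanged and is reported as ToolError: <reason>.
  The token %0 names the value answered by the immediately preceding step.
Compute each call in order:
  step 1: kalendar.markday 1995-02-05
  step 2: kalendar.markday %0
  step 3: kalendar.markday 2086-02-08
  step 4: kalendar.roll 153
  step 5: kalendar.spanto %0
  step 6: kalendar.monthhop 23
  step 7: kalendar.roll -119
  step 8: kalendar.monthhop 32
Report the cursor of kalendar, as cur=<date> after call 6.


I use kalendar.markday on d: 1995-02-05, which returns 1995-02-05.
I run kalendar.markday on d: %0, which returns 1995-02-05.
I try kalendar.markday on d: 2086-02-08, and get 2086-02-08.
Using kalendar.roll on n: 153, and observe 2086-07-11.
I call kalendar.spanto on d: %0, → 0.
I call kalendar.monthhop on n: 23, and see 2088-06-11.
I run kalendar.roll on n: -119: 2088-02-13.
Invoking kalendar.monthhop on n: 32: 2090-10-13.

Answer: cur=2088-06-11


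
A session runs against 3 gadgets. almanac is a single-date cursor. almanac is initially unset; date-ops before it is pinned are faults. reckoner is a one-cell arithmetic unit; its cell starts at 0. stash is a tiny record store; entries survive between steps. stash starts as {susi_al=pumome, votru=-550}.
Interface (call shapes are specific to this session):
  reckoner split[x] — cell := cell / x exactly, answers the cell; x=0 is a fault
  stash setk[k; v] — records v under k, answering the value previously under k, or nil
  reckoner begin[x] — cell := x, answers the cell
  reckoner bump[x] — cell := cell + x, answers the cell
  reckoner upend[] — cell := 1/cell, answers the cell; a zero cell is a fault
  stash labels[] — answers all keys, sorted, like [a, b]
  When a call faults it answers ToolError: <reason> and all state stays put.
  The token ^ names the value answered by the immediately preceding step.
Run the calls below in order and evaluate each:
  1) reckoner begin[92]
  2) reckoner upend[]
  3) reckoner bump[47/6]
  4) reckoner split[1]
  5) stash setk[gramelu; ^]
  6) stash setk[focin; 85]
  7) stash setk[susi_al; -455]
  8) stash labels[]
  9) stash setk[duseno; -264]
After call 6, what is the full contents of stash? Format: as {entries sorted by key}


Answer: {focin=85, gramelu=2165/276, susi_al=pumome, votru=-550}

Derivation:
Step: reckoner begin[x→92]
Result: 92
Step: reckoner upend[]
Result: 1/92
Step: reckoner bump[x→47/6]
Result: 2165/276
Step: reckoner split[x→1]
Result: 2165/276
Step: stash setk[k→gramelu; v→^]
Result: nil
Step: stash setk[k→focin; v→85]
Result: nil
Step: stash setk[k→susi_al; v→-455]
Result: pumome
Step: stash labels[]
Result: [focin, gramelu, susi_al, votru]
Step: stash setk[k→duseno; v→-264]
Result: nil


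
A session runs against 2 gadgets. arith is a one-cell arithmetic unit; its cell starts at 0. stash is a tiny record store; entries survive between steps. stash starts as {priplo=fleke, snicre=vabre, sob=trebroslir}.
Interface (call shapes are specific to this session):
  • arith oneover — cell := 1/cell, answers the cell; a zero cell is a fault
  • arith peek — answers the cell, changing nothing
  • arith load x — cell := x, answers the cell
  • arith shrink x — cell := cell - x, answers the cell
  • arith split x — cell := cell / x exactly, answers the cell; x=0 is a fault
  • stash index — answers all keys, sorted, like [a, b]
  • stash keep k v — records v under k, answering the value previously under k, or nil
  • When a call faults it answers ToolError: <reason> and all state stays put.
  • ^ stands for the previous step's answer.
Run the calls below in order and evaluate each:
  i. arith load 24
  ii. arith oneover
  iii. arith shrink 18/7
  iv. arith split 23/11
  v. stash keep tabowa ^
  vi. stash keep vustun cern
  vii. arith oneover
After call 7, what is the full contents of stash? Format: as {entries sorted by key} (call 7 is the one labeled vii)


% 1. arith load(x=24) => 24
% 2. arith oneover() => 1/24
% 3. arith shrink(x=18/7) => -425/168
% 4. arith split(x=23/11) => -4675/3864
% 5. stash keep(k=tabowa, v=^) => nil
% 6. stash keep(k=vustun, v=cern) => nil
% 7. arith oneover() => -3864/4675

Answer: {priplo=fleke, snicre=vabre, sob=trebroslir, tabowa=-4675/3864, vustun=cern}


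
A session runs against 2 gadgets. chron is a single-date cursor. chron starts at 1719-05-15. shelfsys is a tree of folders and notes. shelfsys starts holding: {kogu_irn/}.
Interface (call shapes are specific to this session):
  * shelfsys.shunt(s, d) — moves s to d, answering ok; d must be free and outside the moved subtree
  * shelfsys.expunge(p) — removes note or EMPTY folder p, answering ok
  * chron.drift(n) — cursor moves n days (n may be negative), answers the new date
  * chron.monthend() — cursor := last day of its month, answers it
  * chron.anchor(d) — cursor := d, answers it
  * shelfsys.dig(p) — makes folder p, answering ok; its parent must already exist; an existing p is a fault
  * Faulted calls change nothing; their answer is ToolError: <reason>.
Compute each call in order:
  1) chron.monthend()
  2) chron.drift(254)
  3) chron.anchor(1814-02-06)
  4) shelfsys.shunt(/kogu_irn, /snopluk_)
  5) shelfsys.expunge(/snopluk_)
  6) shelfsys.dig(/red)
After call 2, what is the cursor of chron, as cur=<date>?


>> chron.monthend()
<< 1719-05-31
>> chron.drift(254)
<< 1720-02-09
>> chron.anchor(1814-02-06)
<< 1814-02-06
>> shelfsys.shunt(/kogu_irn, /snopluk_)
<< ok
>> shelfsys.expunge(/snopluk_)
<< ok
>> shelfsys.dig(/red)
<< ok

Answer: cur=1720-02-09


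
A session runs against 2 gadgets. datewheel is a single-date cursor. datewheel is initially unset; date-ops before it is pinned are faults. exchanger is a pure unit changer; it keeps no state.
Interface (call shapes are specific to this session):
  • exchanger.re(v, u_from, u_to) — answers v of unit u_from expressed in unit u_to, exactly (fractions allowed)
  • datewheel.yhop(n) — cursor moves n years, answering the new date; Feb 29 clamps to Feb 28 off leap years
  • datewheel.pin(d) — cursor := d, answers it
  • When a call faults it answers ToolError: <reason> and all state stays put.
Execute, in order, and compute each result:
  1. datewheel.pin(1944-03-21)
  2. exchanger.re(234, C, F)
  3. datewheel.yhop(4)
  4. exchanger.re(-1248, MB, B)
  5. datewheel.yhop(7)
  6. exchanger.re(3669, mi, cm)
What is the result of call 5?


Answer: 1955-03-21

Derivation:
Act: pin[d=1944-03-21]
Obs: 1944-03-21
Act: re[v=234; u_from=C; u_to=F]
Obs: 2266/5
Act: yhop[n=4]
Obs: 1948-03-21
Act: re[v=-1248; u_from=MB; u_to=B]
Obs: -1248000000
Act: yhop[n=7]
Obs: 1955-03-21
Act: re[v=3669; u_from=mi; u_to=cm]
Obs: 2952341568/5


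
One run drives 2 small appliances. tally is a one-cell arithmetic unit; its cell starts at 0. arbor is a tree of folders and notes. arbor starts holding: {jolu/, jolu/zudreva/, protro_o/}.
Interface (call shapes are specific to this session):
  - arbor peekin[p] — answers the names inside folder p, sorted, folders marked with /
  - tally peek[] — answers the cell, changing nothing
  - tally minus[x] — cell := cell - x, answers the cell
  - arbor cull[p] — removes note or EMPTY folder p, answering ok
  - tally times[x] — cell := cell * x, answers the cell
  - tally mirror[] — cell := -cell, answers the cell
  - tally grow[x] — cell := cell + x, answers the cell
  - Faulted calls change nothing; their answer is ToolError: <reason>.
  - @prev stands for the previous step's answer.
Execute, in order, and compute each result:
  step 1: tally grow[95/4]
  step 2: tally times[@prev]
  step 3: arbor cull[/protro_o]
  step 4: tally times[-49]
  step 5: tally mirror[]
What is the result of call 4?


Answer: -442225/16

Derivation:
[in] tally grow 95/4
:: 95/4
[in] tally times @prev
:: 9025/16
[in] arbor cull /protro_o
:: ok
[in] tally times -49
:: -442225/16
[in] tally mirror
:: 442225/16
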